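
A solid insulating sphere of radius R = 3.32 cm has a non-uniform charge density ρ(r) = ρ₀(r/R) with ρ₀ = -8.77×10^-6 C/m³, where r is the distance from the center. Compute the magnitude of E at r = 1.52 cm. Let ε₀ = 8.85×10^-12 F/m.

E ≈ 1.72e3 V/m

Symmetry ⇒ E = E(r) r̂. Gaussian sphere of radius r = 1.52 cm (r < R).
Q_enc = ∫₀^r ρ(r')·4πr'² dr' = (4πρ₀/R) ∫₀^r r'^3 dr' = 4πρ₀ r^4/(4·R) = -4.43×10^-11 C.
Gauss's law: E·4πr² = Q_enc/ε₀.
E = |Q_enc|/(4πε₀r²) = (4.43e-11)/(4π·8.85×10^-12·(0.0152)²) = 1.72e3 N/C.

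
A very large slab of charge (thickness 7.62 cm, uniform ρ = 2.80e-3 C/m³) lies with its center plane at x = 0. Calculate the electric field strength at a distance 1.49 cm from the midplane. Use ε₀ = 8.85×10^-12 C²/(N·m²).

By symmetry E is perpendicular to the slab. A Gaussian pillbox from −1.49 cm to +1.49 cm (face area A) lies entirely within the slab.
Q_enc = ρ·(2x)·A and flux = 2EA, so 2EA = 2ρxA/ε₀ ⇒ E = |ρ|x/ε₀.
E = (2.80×10^-3)(0.0149)/(8.85×10^-12) = 4.71e6 N/C.

|E| = 4.71×10^6 N/C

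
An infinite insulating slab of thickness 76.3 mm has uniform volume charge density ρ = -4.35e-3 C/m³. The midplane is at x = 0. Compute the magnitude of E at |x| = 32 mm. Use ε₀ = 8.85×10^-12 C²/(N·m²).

By symmetry E is perpendicular to the slab. A Gaussian pillbox from −32 mm to +32 mm (face area A) lies entirely within the slab.
Q_enc = ρ·(2x)·A and flux = 2EA, so 2EA = 2ρxA/ε₀ ⇒ E = |ρ|x/ε₀.
E = (4.35e-3)(0.032)/(8.85×10^-12) = 1.57e7 N/C.

|E| = 1.57×10^7 V/m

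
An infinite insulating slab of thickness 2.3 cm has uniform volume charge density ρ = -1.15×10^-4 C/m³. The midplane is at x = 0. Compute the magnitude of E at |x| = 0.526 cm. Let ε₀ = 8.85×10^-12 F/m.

By symmetry E is perpendicular to the slab. A Gaussian pillbox from −0.526 cm to +0.526 cm (face area A) lies entirely within the slab.
Q_enc = ρ·(2x)·A and flux = 2EA, so 2EA = 2ρxA/ε₀ ⇒ E = |ρ|x/ε₀.
E = (1.15e-4)(0.00526)/(8.85×10^-12) = 6.84×10^4 N/C.

6.84×10^4 N/C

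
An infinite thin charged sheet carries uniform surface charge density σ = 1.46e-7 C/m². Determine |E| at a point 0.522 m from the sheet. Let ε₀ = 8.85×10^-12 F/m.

Choose a cylindrical pillbox piercing the sheet, end faces (area A) parallel to it.
Only the two end caps contribute flux: Φ = 2EA. With Q_enc = σA, Gauss's law gives E = |σ|/(2ε₀).
E = |σ|/(2ε₀) = (1.46e-7)/(2·8.85×10^-12) = 8.25×10^3 N/C.

8.25×10^3 V/m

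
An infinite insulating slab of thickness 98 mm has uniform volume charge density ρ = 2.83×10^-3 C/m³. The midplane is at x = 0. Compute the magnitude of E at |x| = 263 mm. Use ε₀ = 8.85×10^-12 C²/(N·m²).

The point |x| = 263 mm lies outside the slab (half-thickness 0.049 m). A symmetric pillbox spanning the full slab encloses Q_enc = ρ·d·A.
Flux = 2EA ⇒ E = |ρ|d/(2ε₀), independent of distance outside.
E = (2.83e-3)(0.098)/(2·8.85×10^-12) = 1.57×10^7 N/C.

E = 1.57e7 N/C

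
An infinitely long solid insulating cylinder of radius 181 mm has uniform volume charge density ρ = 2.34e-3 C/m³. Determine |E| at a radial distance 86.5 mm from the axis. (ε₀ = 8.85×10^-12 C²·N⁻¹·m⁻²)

Take a coaxial cylindrical Gaussian surface of radius r = 86.5 mm and length L (r < R).
Enclosed charge per unit length: λ_enc = ρ·πr² = (2.34×10^-3)π(0.0865)² = 5.50×10^-5 C/m.
Since E is radial and uniform over the curved surface, Φ = E·2πrL = Q_enc/ε₀ = λ_enc L/ε₀.
E = |λ_enc|/(2πε₀r) = (5.50e-5)/(2π·8.85×10^-12·0.0865) = 1.14×10^7 N/C.

E = 1.14×10^7 N/C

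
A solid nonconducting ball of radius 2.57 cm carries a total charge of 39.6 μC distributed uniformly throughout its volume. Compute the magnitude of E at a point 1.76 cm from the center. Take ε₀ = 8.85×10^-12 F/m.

|E| = 3.69×10^8 V/m

Use a concentric Gaussian sphere at r = 1.76 cm (r < R).
Only the charge within r is enclosed: Q_enc = Q·(r/R)³ = (39.6 μC)·(1.76 cm/2.57 cm)³ = 1.272×10^-5 C.
By Gauss's law, ∮E·dA = E·4πr² = Q_enc/ε₀.
E = |Q_enc|/(4πε₀r²) = (1.272×10^-5)/(4π·8.85×10^-12·(0.0176)²) = 3.69×10^8 N/C.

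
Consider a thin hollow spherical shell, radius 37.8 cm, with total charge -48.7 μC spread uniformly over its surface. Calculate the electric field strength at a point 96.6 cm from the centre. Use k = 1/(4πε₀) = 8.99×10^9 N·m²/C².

Use a concentric Gaussian sphere at r = 96.6 cm (r > 37.8 cm).
The entire shell is enclosed: Q_enc = -4.87e-5 C.
Applying ∮E·dA = Q_enc/ε₀ with Φ = E(4πr²):
E = k|Q_enc|/r² = (8.99×10^9)(4.87e-5)/(0.966)² = 4.69e5 N/C.

|E| = 4.69e5 N/C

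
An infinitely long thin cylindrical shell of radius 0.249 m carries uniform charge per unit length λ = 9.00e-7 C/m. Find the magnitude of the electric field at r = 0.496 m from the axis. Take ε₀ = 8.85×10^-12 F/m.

Take a coaxial cylindrical Gaussian surface of radius r = 0.496 m and length L (r > 0.249 m).
The full line charge is enclosed: λ_enc = 9.00×10^-7 C/m.
Since E is radial and uniform over the curved surface, Φ = E·2πrL = Q_enc/ε₀ = λ_enc L/ε₀.
E = |λ_enc|/(2πε₀r) = (9.00e-7)/(2π·8.85×10^-12·0.496) = 3.26×10^4 N/C.

3.26×10^4 V/m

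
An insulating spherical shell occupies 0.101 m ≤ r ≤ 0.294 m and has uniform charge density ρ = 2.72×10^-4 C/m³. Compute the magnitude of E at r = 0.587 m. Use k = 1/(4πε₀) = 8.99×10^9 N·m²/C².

E ≈ 7.25×10^5 N/C

Symmetry ⇒ E = E(r) r̂. Gaussian sphere of radius r = 0.587 m (r > 0.294 m, enclosing the whole shell).
Q_enc = ρ·(4π/3)(b³ − a³) = (2.72e-4)·(4π/3)·((0.294)³ − (0.101)³) = 2.778×10^-5 C.
By Gauss's law, ∮E·dA = E·4πr² = Q_enc/ε₀.
E = k|Q_enc|/r² = (8.99×10^9)(2.778×10^-5)/(0.587)² = 7.25×10^5 N/C.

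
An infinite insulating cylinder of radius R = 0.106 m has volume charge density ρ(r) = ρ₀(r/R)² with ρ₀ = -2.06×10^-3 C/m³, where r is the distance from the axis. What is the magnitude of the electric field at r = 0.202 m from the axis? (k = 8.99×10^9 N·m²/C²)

Take a coaxial cylindrical Gaussian surface of radius r = 0.202 m and length L (r > R, full charge per length enclosed).
λ_enc = 2π ∫₀^R ρ₀(r'/R)^2 r' dr' = 2πρ₀R²/4 = -3.636×10^-5 C/m.
Applying ∮E·dA = Q_enc/ε₀ with the end caps contributing no flux:
E = 2k|λ_enc|/r = 2(8.99×10^9)(3.636e-5)/(0.202) = 3.24×10^6 N/C.

|E| ≈ 3.24×10^6 N/C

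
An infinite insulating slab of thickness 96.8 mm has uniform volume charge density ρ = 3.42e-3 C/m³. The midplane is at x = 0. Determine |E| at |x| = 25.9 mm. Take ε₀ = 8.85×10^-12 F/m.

|E| = 1.00×10^7 N/C

By symmetry E is perpendicular to the slab. A Gaussian pillbox from −25.9 mm to +25.9 mm (face area A) lies entirely within the slab.
Q_enc = ρ·(2x)·A and flux = 2EA, so 2EA = 2ρxA/ε₀ ⇒ E = |ρ|x/ε₀.
E = (3.42×10^-3)(0.0259)/(8.85×10^-12) = 1.00e7 N/C.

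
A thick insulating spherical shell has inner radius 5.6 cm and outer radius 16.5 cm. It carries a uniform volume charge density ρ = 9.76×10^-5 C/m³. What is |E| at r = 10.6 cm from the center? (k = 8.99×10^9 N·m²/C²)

By spherical symmetry E is radial; choose a Gaussian sphere of radius r = 10.6 cm (within the shell material, 5.6 cm < r < 16.5 cm).
Enclosed charge is the volume from a to r: Q_enc = (4π/3)ρ(r³ − a³) = 4.151×10^-7 C.
Gauss's law: E·4πr² = Q_enc/ε₀.
E = k|Q_enc|/r² = (8.99×10^9)(4.151×10^-7)/(0.106)² = 3.32e5 N/C.

|E| = 3.32×10^5 V/m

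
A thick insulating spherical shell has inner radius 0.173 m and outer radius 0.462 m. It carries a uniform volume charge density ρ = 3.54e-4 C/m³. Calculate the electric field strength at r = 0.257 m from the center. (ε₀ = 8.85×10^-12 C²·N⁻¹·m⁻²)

Use a concentric Gaussian sphere at r = 0.257 m (within the shell material, 0.173 m < r < 0.462 m).
Only the shell between 0.173 m and r is enclosed: Q_enc = ρ·(4π/3)(r³ − a³) = (3.54×10^-4)·(4π/3)·((0.257)³ − (0.173)³) = 1.749×10^-5 C.
Gauss's law: E·4πr² = Q_enc/ε₀.
E = |Q_enc|/(4πε₀r²) = (1.749×10^-5)/(4π·8.85×10^-12·(0.257)²) = 2.38e6 N/C.

|E| ≈ 2.38e6 V/m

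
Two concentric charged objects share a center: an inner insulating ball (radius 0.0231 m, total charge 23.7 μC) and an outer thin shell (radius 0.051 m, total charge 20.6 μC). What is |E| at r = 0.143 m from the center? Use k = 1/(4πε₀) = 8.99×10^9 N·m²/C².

Symmetry ⇒ E = E(r) r̂. Gaussian sphere of radius r = 0.143 m (r > 0.051 m, enclosing both).
Q_enc = (23.7 μC) + (20.6 μC) = 4.43×10^-5 C.
Gauss's law: E·4πr² = Q_enc/ε₀.
E = k|Q_enc|/r² = (8.99×10^9)(4.43×10^-5)/(0.143)² = 1.95×10^7 N/C.

1.95×10^7 V/m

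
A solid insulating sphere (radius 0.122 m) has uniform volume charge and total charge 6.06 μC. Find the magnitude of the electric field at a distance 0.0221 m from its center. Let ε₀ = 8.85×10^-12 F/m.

6.63×10^5 N/C

Take a concentric spherical Gaussian surface of radius r = 0.0221 m (r < R).
For a uniform sphere the enclosed fraction is (r/R)³, so Q_enc = (6.06 μC)(0.0221/0.122)³ = 3.602×10^-8 C.
Applying ∮E·dA = Q_enc/ε₀ with Φ = E(4πr²):
E = |Q_enc|/(4πε₀r²) = (3.602e-8)/(4π·8.85×10^-12·(0.0221)²) = 6.63e5 N/C.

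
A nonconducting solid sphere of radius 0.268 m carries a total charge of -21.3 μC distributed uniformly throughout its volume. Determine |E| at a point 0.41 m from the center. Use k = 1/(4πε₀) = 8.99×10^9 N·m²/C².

Use a concentric Gaussian sphere at r = 0.41 m (r > R, so the entire charge is enclosed).
Q_enc = -21.3 μC = -2.13×10^-5 C.
Applying ∮E·dA = Q_enc/ε₀ with Φ = E(4πr²):
E = k|Q_enc|/r² = (8.99×10^9)(2.13e-5)/(0.41)² = 1.14×10^6 N/C.

|E| ≈ 1.14×10^6 V/m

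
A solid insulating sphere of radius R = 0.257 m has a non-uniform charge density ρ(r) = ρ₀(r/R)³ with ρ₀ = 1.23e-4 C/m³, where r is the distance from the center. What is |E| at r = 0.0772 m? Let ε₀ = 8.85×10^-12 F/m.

|E| = 4.85×10^3 N/C

Use a concentric Gaussian sphere at r = 0.0772 m (r < R).
Q_enc = ∫₀^r ρ(r')·4πr'² dr' = (4πρ₀/R³) ∫₀^r r'^5 dr' = 4πρ₀ r^6/(6·R³) = 3.213×10^-9 C.
By Gauss's law, ∮E·dA = E·4πr² = Q_enc/ε₀.
E = |Q_enc|/(4πε₀r²) = (3.213e-9)/(4π·8.85×10^-12·(0.0772)²) = 4.85×10^3 N/C.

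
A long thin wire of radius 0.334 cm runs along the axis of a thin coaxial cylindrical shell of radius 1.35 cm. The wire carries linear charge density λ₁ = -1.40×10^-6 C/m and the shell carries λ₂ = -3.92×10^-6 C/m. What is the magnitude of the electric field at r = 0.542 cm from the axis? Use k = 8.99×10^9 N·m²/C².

|E| ≈ 4.64×10^6 V/m

Take a coaxial cylindrical Gaussian surface of radius r = 0.542 cm and length L (between the conductors, 0.334 cm < r < 1.35 cm).
The shell at 1.35 cm lies outside the Gaussian surface, so λ_enc = λ₁ = -1.40×10^-6 C/m.
Since E is radial and uniform over the curved surface, Φ = E·2πrL = Q_enc/ε₀ = λ_enc L/ε₀.
E = 2k|λ_enc|/r = 2(8.99×10^9)(1.40×10^-6)/(0.00542) = 4.64e6 N/C.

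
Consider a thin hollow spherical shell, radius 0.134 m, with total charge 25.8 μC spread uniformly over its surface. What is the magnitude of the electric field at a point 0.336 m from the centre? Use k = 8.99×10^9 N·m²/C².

|E| = 2.05e6 N/C

Symmetry ⇒ E = E(r) r̂. Gaussian sphere of radius r = 0.336 m (r > 0.134 m).
The entire shell is enclosed: Q_enc = 2.58×10^-5 C.
By Gauss's law, ∮E·dA = E·4πr² = Q_enc/ε₀.
E = k|Q_enc|/r² = (8.99×10^9)(2.58e-5)/(0.336)² = 2.05e6 N/C.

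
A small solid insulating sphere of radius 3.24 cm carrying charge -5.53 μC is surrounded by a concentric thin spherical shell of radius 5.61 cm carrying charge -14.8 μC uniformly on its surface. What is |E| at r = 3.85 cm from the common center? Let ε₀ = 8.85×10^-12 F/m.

|E| = 3.35×10^7 N/C

By spherical symmetry E is radial; choose a Gaussian sphere of radius r = 3.85 cm (between the bodies, 3.24 cm < r < 5.61 cm).
The shell at 5.61 cm lies outside the Gaussian surface, so Q_enc = -5.53 μC = -5.53×10^-6 C.
By Gauss's law, ∮E·dA = E·4πr² = Q_enc/ε₀.
E = |Q_enc|/(4πε₀r²) = (5.53e-6)/(4π·8.85×10^-12·(0.0385)²) = 3.35×10^7 N/C.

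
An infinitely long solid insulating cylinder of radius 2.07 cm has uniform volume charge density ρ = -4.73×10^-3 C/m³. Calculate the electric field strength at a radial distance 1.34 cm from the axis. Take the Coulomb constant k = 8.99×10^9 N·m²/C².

Take a coaxial cylindrical Gaussian surface of radius r = 1.34 cm and length L (r < R).
Enclosed charge per unit length: λ_enc = ρ·πr² = (-4.73e-3)π(0.0134)² = -2.668×10^-6 C/m.
By Gauss's law (flux through the curved wall only), E·2πrL = λ_enc L/ε₀.
E = 2k|λ_enc|/r = 2(8.99×10^9)(2.668×10^-6)/(0.0134) = 3.58e6 N/C.

E ≈ 3.58×10^6 N/C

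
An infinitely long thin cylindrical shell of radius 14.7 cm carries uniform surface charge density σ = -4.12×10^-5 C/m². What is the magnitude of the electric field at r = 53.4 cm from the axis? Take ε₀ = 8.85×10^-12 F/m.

1.28e6 V/m

Coaxial Gaussian cylinder, radius r = 53.4 cm, length L (r > 14.7 cm).
The whole shell is enclosed: λ_enc = σ·2πR = (-4.12×10^-5)·2π·(0.147) = -3.805e-5 C/m.
By Gauss's law (flux through the curved wall only), E·2πrL = λ_enc L/ε₀.
E = |λ_enc|/(2πε₀r) = (3.805×10^-5)/(2π·8.85×10^-12·0.534) = 1.28×10^6 N/C.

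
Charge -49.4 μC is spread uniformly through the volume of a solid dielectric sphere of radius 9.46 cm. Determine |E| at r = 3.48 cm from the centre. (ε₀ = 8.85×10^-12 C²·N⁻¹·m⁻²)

Use a concentric Gaussian sphere at r = 3.48 cm (r < R).
Only the charge within r is enclosed: Q_enc = Q·(r/R)³ = (-49.4 μC)·(3.48 cm/9.46 cm)³ = -2.459×10^-6 C.
Since E is radial and uniform over the Gaussian sphere, Φ = E·4πr² = Q_enc/ε₀.
E = |Q_enc|/(4πε₀r²) = (2.459e-6)/(4π·8.85×10^-12·(0.0348)²) = 1.83e7 N/C.

E = 1.83×10^7 N/C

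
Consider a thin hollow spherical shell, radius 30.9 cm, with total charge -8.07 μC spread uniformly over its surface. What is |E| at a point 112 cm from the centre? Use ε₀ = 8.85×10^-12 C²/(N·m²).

Take a concentric spherical Gaussian surface of radius r = 112 cm (r > 30.9 cm).
The entire shell is enclosed: Q_enc = -8.07×10^-6 C.
Since E is radial and uniform over the Gaussian sphere, Φ = E·4πr² = Q_enc/ε₀.
E = |Q_enc|/(4πε₀r²) = (8.07e-6)/(4π·8.85×10^-12·(1.12)²) = 5.78×10^4 N/C.

|E| = 5.78×10^4 N/C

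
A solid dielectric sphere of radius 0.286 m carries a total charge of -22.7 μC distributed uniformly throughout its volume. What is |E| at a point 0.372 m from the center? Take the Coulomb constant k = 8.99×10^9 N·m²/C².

E = 1.47×10^6 N/C

Take a concentric spherical Gaussian surface of radius r = 0.372 m (r > R, so the entire charge is enclosed).
Q_enc = -22.7 μC = -2.27×10^-5 C.
Applying ∮E·dA = Q_enc/ε₀ with Φ = E(4πr²):
E = k|Q_enc|/r² = (8.99×10^9)(2.27×10^-5)/(0.372)² = 1.47×10^6 N/C.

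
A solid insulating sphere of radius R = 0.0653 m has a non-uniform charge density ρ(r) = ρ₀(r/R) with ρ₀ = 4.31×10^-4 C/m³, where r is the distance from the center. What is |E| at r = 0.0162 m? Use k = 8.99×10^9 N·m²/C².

|E| ≈ 4.89e4 N/C

Take a concentric spherical Gaussian surface of radius r = 0.0162 m (r < R).
Q_enc = ∫₀^r ρ(r')·4πr'² dr' = (4πρ₀/R) ∫₀^r r'^3 dr' = 4πρ₀ r^4/(4·R) = 1.428×10^-9 C.
Gauss's law: E·4πr² = Q_enc/ε₀.
E = k|Q_enc|/r² = (8.99×10^9)(1.428×10^-9)/(0.0162)² = 4.89e4 N/C.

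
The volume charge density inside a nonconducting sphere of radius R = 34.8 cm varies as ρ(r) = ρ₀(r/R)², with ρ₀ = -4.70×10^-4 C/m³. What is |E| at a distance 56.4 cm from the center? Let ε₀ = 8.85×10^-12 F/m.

By spherical symmetry E is radial; choose a Gaussian sphere of radius r = 56.4 cm (r > R, all charge enclosed).
Q_enc = 4π ∫₀^R ρ₀(r'/R)^2 r'² dr' = 4πρ₀R³/5 = -4.978×10^-5 C.
Gauss's law: E·4πr² = Q_enc/ε₀.
E = |Q_enc|/(4πε₀r²) = (4.978×10^-5)/(4π·8.85×10^-12·(0.564)²) = 1.41e6 N/C.

|E| = 1.41×10^6 V/m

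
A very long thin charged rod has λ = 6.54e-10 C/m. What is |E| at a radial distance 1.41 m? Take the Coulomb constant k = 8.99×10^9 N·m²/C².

|E| ≈ 8.34 N/C

By cylindrical symmetry E is radial; use a coaxial Gaussian cylinder of radius 1.41 m and length L.
Q_enc = λL, so λ_enc = 6.54×10^-10 C/m.
Gauss's law: E·2πrL = λ_enc L/ε₀.
E = 2k|λ_enc|/r = 2(8.99×10^9)(6.54×10^-10)/(1.41) = 8.34 N/C.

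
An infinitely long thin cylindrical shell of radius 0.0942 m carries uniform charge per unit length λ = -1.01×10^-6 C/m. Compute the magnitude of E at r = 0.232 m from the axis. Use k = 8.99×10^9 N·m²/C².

Coaxial Gaussian cylinder, radius r = 0.232 m, length L (r > 0.0942 m).
The full line charge is enclosed: λ_enc = -1.01×10^-6 C/m.
Since E is radial and uniform over the curved surface, Φ = E·2πrL = Q_enc/ε₀ = λ_enc L/ε₀.
E = 2k|λ_enc|/r = 2(8.99×10^9)(1.01e-6)/(0.232) = 7.83e4 N/C.

E = 7.83e4 V/m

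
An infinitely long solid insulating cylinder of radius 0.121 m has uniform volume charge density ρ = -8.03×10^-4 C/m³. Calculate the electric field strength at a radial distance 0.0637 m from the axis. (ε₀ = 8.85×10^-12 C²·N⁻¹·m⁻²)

Coaxial Gaussian cylinder, radius r = 0.0637 m, length L (r < R).
Charge inside radius r per length L is ρ·πr²·L, so λ_enc = ρπr² = -1.024×10^-5 C/m.
Applying ∮E·dA = Q_enc/ε₀ with the end caps contributing no flux:
E = |λ_enc|/(2πε₀r) = (1.024×10^-5)/(2π·8.85×10^-12·0.0637) = 2.89e6 N/C.

|E| ≈ 2.89×10^6 N/C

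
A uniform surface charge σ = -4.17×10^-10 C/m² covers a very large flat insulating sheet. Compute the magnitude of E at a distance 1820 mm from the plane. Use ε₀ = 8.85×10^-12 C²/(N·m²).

The symmetry is planar: E is normal to the sheet and the same magnitude on both sides. Take a pillbox straddling the sheet with end-cap area A.
Only the two end caps contribute flux: Φ = 2EA. With Q_enc = σA, Gauss's law gives E = |σ|/(2ε₀).
E = |σ|/(2ε₀) = (4.17×10^-10)/(2·8.85×10^-12) = 23.6 N/C.

E = 23.6 V/m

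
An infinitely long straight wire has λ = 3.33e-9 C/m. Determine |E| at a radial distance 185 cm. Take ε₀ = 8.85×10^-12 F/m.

E ≈ 32.4 N/C

Coaxial Gaussian cylinder, radius r = 185 cm, length L.
Q_enc = λL, so λ_enc = 3.33e-9 C/m.
By Gauss's law (flux through the curved wall only), E·2πrL = λ_enc L/ε₀.
E = |λ_enc|/(2πε₀r) = (3.33×10^-9)/(2π·8.85×10^-12·1.85) = 32.4 N/C.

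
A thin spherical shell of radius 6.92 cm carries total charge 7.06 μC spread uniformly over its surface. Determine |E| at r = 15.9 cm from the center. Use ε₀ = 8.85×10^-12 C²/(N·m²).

E = 2.51×10^6 V/m

Use a concentric Gaussian sphere at r = 15.9 cm (r > 6.92 cm).
The entire shell is enclosed: Q_enc = 7.06×10^-6 C.
Gauss's law: E·4πr² = Q_enc/ε₀.
E = |Q_enc|/(4πε₀r²) = (7.06×10^-6)/(4π·8.85×10^-12·(0.159)²) = 2.51×10^6 N/C.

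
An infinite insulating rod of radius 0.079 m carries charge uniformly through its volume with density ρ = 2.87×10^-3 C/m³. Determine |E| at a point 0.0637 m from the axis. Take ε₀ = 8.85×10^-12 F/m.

Choose a coaxial cylinder of radius r = 0.0637 m (arbitrary length L) as the Gaussian surface (r < R).
Charge inside radius r per length L is ρ·πr²·L, so λ_enc = ρπr² = 3.659×10^-5 C/m.
Applying ∮E·dA = Q_enc/ε₀ with the end caps contributing no flux:
E = |λ_enc|/(2πε₀r) = (3.659e-5)/(2π·8.85×10^-12·0.0637) = 1.03e7 N/C.

|E| = 1.03×10^7 N/C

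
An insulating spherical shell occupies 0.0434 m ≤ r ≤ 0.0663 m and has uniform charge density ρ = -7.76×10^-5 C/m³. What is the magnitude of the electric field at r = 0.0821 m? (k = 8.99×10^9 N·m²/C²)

|E| ≈ 9.09×10^4 N/C

Symmetry ⇒ E = E(r) r̂. Gaussian sphere of radius r = 0.0821 m (r > 0.0663 m, enclosing the whole shell).
Q_enc = ρ·(4π/3)(b³ − a³) = (-7.76e-5)·(4π/3)·((0.0663)³ − (0.0434)³) = -6.816e-8 C.
By Gauss's law, ∮E·dA = E·4πr² = Q_enc/ε₀.
E = k|Q_enc|/r² = (8.99×10^9)(6.816×10^-8)/(0.0821)² = 9.09×10^4 N/C.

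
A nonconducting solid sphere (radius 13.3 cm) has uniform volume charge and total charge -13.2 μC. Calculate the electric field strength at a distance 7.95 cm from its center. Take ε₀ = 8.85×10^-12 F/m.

Take a concentric spherical Gaussian surface of radius r = 7.95 cm (r < R).
Only the charge within r is enclosed: Q_enc = Q·(r/R)³ = (-13.2 μC)·(7.95 cm/13.3 cm)³ = -2.819e-6 C.
Since E is radial and uniform over the Gaussian sphere, Φ = E·4πr² = Q_enc/ε₀.
E = |Q_enc|/(4πε₀r²) = (2.819e-6)/(4π·8.85×10^-12·(0.0795)²) = 4.01×10^6 N/C.

|E| = 4.01×10^6 N/C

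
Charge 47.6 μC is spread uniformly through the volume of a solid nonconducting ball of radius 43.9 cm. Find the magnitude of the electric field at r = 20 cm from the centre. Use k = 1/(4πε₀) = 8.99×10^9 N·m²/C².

By spherical symmetry E is radial; choose a Gaussian sphere of radius r = 20 cm (r < R).
For a uniform sphere the enclosed fraction is (r/R)³, so Q_enc = (47.6 μC)(0.2/0.439)³ = 4.501e-6 C.
Applying ∮E·dA = Q_enc/ε₀ with Φ = E(4πr²):
E = k|Q_enc|/r² = (8.99×10^9)(4.501×10^-6)/(0.2)² = 1.01×10^6 N/C.

E ≈ 1.01e6 V/m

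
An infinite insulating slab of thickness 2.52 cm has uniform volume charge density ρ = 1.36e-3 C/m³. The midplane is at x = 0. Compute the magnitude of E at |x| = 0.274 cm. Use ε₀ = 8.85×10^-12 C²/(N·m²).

By symmetry E is perpendicular to the slab. A Gaussian pillbox from −0.274 cm to +0.274 cm (face area A) lies entirely within the slab.
Q_enc = ρ·(2x)·A and flux = 2EA, so 2EA = 2ρxA/ε₀ ⇒ E = |ρ|x/ε₀.
E = (1.36×10^-3)(0.00274)/(8.85×10^-12) = 4.21×10^5 N/C.

E = 4.21×10^5 N/C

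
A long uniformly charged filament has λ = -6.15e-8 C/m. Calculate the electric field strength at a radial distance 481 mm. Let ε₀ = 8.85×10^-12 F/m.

2.30×10^3 N/C

Coaxial Gaussian cylinder, radius r = 481 mm, length L.
Q_enc = λL, so λ_enc = -6.15×10^-8 C/m.
Gauss's law: E·2πrL = λ_enc L/ε₀.
E = |λ_enc|/(2πε₀r) = (6.15e-8)/(2π·8.85×10^-12·0.481) = 2.30e3 N/C.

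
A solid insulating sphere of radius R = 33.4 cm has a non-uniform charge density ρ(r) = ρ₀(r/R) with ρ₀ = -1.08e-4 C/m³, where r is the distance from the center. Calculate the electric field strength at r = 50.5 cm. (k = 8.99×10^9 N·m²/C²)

By spherical symmetry E is radial; choose a Gaussian sphere of radius r = 50.5 cm (r > R, all charge enclosed).
Q_enc = 4π ∫₀^R ρ₀(r'/R)^1 r'² dr' = 4πρ₀R³/4 = -1.264×10^-5 C.
Gauss's law: E·4πr² = Q_enc/ε₀.
E = k|Q_enc|/r² = (8.99×10^9)(1.264×10^-5)/(0.505)² = 4.46×10^5 N/C.

|E| ≈ 4.46×10^5 V/m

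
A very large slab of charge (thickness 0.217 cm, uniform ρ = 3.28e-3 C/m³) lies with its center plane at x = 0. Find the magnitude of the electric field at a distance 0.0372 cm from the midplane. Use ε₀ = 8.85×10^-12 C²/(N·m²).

|E| = 1.38×10^5 N/C

By symmetry E is perpendicular to the slab. A Gaussian pillbox from −0.0372 cm to +0.0372 cm (face area A) lies entirely within the slab.
Q_enc = ρ·(2x)·A and flux = 2EA, so 2EA = 2ρxA/ε₀ ⇒ E = |ρ|x/ε₀.
E = (3.28×10^-3)(0.000372)/(8.85×10^-12) = 1.38×10^5 N/C.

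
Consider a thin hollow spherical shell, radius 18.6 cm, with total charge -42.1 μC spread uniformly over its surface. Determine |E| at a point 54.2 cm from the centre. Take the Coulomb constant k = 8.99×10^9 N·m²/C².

By spherical symmetry E is radial; choose a Gaussian sphere of radius r = 54.2 cm (r > 18.6 cm).
The entire shell is enclosed: Q_enc = -4.21×10^-5 C.
Since E is radial and uniform over the Gaussian sphere, Φ = E·4πr² = Q_enc/ε₀.
E = k|Q_enc|/r² = (8.99×10^9)(4.21×10^-5)/(0.542)² = 1.29×10^6 N/C.

|E| = 1.29e6 N/C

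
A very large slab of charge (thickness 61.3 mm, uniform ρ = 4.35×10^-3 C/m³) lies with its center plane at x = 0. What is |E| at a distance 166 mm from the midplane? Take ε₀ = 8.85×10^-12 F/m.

E = 1.51e7 V/m

The point |x| = 166 mm lies outside the slab (half-thickness 0.03065 m). A symmetric pillbox spanning the full slab encloses Q_enc = ρ·d·A.
Flux = 2EA ⇒ E = |ρ|d/(2ε₀), independent of distance outside.
E = (4.35×10^-3)(0.0613)/(2·8.85×10^-12) = 1.51e7 N/C.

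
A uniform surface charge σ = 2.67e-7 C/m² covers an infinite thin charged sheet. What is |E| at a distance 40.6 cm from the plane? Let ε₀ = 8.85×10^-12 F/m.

E = 1.51×10^4 N/C

By planar symmetry E is perpendicular to the sheet and uniform; use a Gaussian pillbox with flat faces of area A on each side of the sheet.
Flux Φ = 2EA and Q_enc = σA, so 2EA = σA/ε₀ ⇒ E = |σ|/(2ε₀), independent of distance.
E = |σ|/(2ε₀) = (2.67e-7)/(2·8.85×10^-12) = 1.51e4 N/C.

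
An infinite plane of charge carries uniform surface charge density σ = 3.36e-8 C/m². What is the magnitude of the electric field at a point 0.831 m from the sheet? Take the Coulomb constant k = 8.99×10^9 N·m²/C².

The symmetry is planar: E is normal to the sheet and the same magnitude on both sides. Take a pillbox straddling the sheet with end-cap area A.
Only the two end caps contribute flux: Φ = 2EA. With Q_enc = σA, Gauss's law gives E = |σ|/(2ε₀).
E = 2πk|σ| = 2π(8.99×10^9)(3.36×10^-8) = 1.90×10^3 N/C.

1.90×10^3 N/C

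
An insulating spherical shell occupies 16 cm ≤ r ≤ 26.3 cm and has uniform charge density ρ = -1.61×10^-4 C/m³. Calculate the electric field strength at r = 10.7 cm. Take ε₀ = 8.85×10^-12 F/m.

Symmetry ⇒ E = E(r) r̂. Gaussian sphere of radius r = 10.7 cm (r < 16 cm, inside the empty cavity).
Q_enc = 0 (all charge lies at larger r); Gauss's law gives E = 0.

E = 0 (no enclosed charge)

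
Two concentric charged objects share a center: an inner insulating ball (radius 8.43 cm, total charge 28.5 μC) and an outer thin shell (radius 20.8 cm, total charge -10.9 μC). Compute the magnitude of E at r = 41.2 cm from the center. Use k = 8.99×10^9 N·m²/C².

|E| = 9.32e5 V/m

Symmetry ⇒ E = E(r) r̂. Gaussian sphere of radius r = 41.2 cm (r > 20.8 cm, enclosing both).
Q_enc = (28.5 μC) + (-10.9 μC) = 1.76×10^-5 C.
Gauss's law: E·4πr² = Q_enc/ε₀.
E = k|Q_enc|/r² = (8.99×10^9)(1.76×10^-5)/(0.412)² = 9.32×10^5 N/C.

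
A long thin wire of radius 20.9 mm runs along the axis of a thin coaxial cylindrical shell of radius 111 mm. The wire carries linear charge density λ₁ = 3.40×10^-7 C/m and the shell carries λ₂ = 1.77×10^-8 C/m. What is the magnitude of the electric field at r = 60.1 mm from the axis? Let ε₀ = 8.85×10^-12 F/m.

1.02×10^5 N/C

Take a coaxial cylindrical Gaussian surface of radius r = 60.1 mm and length L (between the conductors, 20.9 mm < r < 111 mm).
Only the inner wire is enclosed; the outer shell contributes nothing inside itself. λ_enc = λ₁ = 3.40×10^-7 C/m.
Applying ∮E·dA = Q_enc/ε₀ with the end caps contributing no flux:
E = |λ_enc|/(2πε₀r) = (3.40×10^-7)/(2π·8.85×10^-12·0.0601) = 1.02×10^5 N/C.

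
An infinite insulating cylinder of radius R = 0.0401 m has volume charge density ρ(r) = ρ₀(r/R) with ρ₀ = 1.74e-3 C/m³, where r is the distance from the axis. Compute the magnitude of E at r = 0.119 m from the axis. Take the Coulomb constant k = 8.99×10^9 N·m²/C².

|E| ≈ 8.85×10^5 N/C

By cylindrical symmetry E is radial; use a coaxial Gaussian cylinder of radius 0.119 m and length L (r > R, full charge per length enclosed).
λ_enc = 2π ∫₀^R ρ₀(r'/R)^1 r' dr' = 2πρ₀R²/3 = 5.86×10^-6 C/m.
Since E is radial and uniform over the curved surface, Φ = E·2πrL = Q_enc/ε₀ = λ_enc L/ε₀.
E = 2k|λ_enc|/r = 2(8.99×10^9)(5.86×10^-6)/(0.119) = 8.85e5 N/C.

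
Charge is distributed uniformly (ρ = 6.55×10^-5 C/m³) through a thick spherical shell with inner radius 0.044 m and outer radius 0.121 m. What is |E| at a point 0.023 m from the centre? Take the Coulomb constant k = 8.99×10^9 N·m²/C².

Take a concentric spherical Gaussian surface of radius r = 0.023 m (r < 0.044 m, inside the empty cavity).
No charge is enclosed, so by Gauss's law E·4πr² = 0 ⇒ E = 0.

E = 0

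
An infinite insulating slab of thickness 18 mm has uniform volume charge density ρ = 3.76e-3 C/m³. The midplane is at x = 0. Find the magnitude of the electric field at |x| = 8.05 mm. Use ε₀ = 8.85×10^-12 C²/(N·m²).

|E| = 3.42×10^6 V/m

By symmetry E is perpendicular to the slab. A Gaussian pillbox from −8.05 mm to +8.05 mm (face area A) lies entirely within the slab.
Q_enc = ρ·(2x)·A and flux = 2EA, so 2EA = 2ρxA/ε₀ ⇒ E = |ρ|x/ε₀.
E = (3.76e-3)(0.00805)/(8.85×10^-12) = 3.42×10^6 N/C.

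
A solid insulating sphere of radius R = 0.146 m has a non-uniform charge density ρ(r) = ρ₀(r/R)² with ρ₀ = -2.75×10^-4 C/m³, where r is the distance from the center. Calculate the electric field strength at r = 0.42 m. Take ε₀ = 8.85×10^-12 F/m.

1.10×10^5 N/C

By spherical symmetry E is radial; choose a Gaussian sphere of radius r = 0.42 m (r > R, all charge enclosed).
Q_enc = 4π ∫₀^R ρ₀(r'/R)^2 r'² dr' = 4πρ₀R³/5 = -2.151×10^-6 C.
Gauss's law: E·4πr² = Q_enc/ε₀.
E = |Q_enc|/(4πε₀r²) = (2.151e-6)/(4π·8.85×10^-12·(0.42)²) = 1.10×10^5 N/C.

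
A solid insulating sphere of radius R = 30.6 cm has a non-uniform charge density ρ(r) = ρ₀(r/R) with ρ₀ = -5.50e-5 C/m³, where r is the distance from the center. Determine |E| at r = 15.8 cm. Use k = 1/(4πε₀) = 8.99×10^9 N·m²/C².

E ≈ 1.27e5 V/m

Take a concentric spherical Gaussian surface of radius r = 15.8 cm (r < R).
Integrate the density: Q_enc = 4π ∫₀^r ρ₀(r'/R)^1 r'² dr' = 4πρ₀ r^4/(4·R) = -3.519×10^-7 C.
Since E is radial and uniform over the Gaussian sphere, Φ = E·4πr² = Q_enc/ε₀.
E = k|Q_enc|/r² = (8.99×10^9)(3.519e-7)/(0.158)² = 1.27e5 N/C.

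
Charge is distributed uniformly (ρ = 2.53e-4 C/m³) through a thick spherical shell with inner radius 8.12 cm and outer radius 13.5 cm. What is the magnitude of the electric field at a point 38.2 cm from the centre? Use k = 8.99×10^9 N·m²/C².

E = 1.26e5 V/m

Use a concentric Gaussian sphere at r = 38.2 cm (r > 13.5 cm, enclosing the whole shell).
Q_enc = ρ·(4π/3)(b³ − a³) = (2.53×10^-4)·(4π/3)·((0.135)³ − (0.0812)³) = 2.04e-6 C.
Applying ∮E·dA = Q_enc/ε₀ with Φ = E(4πr²):
E = k|Q_enc|/r² = (8.99×10^9)(2.04e-6)/(0.382)² = 1.26e5 N/C.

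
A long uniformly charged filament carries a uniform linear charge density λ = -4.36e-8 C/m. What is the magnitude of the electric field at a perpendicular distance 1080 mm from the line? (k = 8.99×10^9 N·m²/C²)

By cylindrical symmetry E is radial; use a coaxial Gaussian cylinder of radius 1080 mm and length L.
Q_enc = λL, so λ_enc = -4.36×10^-8 C/m.
Gauss's law: E·2πrL = λ_enc L/ε₀.
E = 2k|λ_enc|/r = 2(8.99×10^9)(4.36e-8)/(1.08) = 726 N/C.

E = 726 N/C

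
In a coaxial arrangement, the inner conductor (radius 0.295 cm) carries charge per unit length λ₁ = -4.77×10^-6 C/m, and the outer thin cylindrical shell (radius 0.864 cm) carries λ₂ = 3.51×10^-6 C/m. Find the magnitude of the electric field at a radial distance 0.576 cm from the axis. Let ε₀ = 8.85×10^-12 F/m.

Coaxial Gaussian cylinder, radius r = 0.576 cm, length L (between the conductors, 0.295 cm < r < 0.864 cm).
The shell at 0.864 cm lies outside the Gaussian surface, so λ_enc = λ₁ = -4.77×10^-6 C/m.
Since E is radial and uniform over the curved surface, Φ = E·2πrL = Q_enc/ε₀ = λ_enc L/ε₀.
E = |λ_enc|/(2πε₀r) = (4.77×10^-6)/(2π·8.85×10^-12·0.00576) = 1.49×10^7 N/C.

|E| = 1.49×10^7 N/C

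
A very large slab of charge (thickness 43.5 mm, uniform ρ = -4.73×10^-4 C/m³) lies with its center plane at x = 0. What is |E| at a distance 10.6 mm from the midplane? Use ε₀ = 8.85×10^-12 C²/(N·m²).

E = 5.67×10^5 N/C

By symmetry E is perpendicular to the slab. A Gaussian pillbox from −10.6 mm to +10.6 mm (face area A) lies entirely within the slab.
Q_enc = ρ·(2x)·A and flux = 2EA, so 2EA = 2ρxA/ε₀ ⇒ E = |ρ|x/ε₀.
E = (4.73×10^-4)(0.0106)/(8.85×10^-12) = 5.67e5 N/C.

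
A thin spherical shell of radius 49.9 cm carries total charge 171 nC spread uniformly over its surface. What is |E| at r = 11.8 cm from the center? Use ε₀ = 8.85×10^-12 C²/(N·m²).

|E| = 0 N/C

Take a concentric spherical Gaussian surface of radius r = 11.8 cm (inside the shell, r < 49.9 cm).
All the charge is outside the Gaussian surface: Q_enc = 0, hence E = 0 everywhere inside the shell.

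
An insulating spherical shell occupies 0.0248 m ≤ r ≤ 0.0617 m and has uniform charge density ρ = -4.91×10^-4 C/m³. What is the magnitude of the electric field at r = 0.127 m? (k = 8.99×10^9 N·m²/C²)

Use a concentric Gaussian sphere at r = 0.127 m (r > 0.0617 m, enclosing the whole shell).
Q_enc = ρ·(4π/3)(b³ − a³) = (-4.91e-4)·(4π/3)·((0.0617)³ − (0.0248)³) = -4.517×10^-7 C.
Gauss's law: E·4πr² = Q_enc/ε₀.
E = k|Q_enc|/r² = (8.99×10^9)(4.517e-7)/(0.127)² = 2.52×10^5 N/C.

|E| ≈ 2.52e5 N/C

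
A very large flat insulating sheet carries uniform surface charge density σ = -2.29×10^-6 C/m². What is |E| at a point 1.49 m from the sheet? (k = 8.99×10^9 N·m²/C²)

1.29e5 N/C

By planar symmetry E is perpendicular to the sheet and uniform; use a Gaussian pillbox with flat faces of area A on each side of the sheet.
Flux Φ = 2EA and Q_enc = σA, so 2EA = σA/ε₀ ⇒ E = |σ|/(2ε₀), independent of distance.
E = 2πk|σ| = 2π(8.99×10^9)(2.29×10^-6) = 1.29×10^5 N/C.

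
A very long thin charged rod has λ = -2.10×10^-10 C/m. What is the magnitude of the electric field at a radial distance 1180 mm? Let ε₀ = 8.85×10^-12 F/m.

|E| = 3.2 V/m

Choose a coaxial cylinder of radius r = 1180 mm (arbitrary length L) as the Gaussian surface.
Q_enc = λL, so λ_enc = -2.10×10^-10 C/m.
By Gauss's law (flux through the curved wall only), E·2πrL = λ_enc L/ε₀.
E = |λ_enc|/(2πε₀r) = (2.10e-10)/(2π·8.85×10^-12·1.18) = 3.2 N/C.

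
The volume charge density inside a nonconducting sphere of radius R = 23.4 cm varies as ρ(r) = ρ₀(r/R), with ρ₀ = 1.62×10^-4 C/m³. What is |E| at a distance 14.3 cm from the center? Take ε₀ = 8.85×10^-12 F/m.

Take a concentric spherical Gaussian surface of radius r = 14.3 cm (r < R).
Q_enc = ∫₀^r ρ(r')·4πr'² dr' = (4πρ₀/R) ∫₀^r r'^3 dr' = 4πρ₀ r^4/(4·R) = 9.095×10^-7 C.
Applying ∮E·dA = Q_enc/ε₀ with Φ = E(4πr²):
E = |Q_enc|/(4πε₀r²) = (9.095e-7)/(4π·8.85×10^-12·(0.143)²) = 4.00e5 N/C.

E ≈ 4.00×10^5 V/m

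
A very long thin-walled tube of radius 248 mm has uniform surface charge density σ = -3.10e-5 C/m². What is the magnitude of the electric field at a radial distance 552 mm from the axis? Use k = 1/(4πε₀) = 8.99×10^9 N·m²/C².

|E| ≈ 1.57×10^6 N/C

Take a coaxial cylindrical Gaussian surface of radius r = 552 mm and length L (r > 248 mm).
The whole shell is enclosed: λ_enc = σ·2πR = (-3.10e-5)·2π·(0.248) = -4.831×10^-5 C/m.
Applying ∮E·dA = Q_enc/ε₀ with the end caps contributing no flux:
E = 2k|λ_enc|/r = 2(8.99×10^9)(4.831×10^-5)/(0.552) = 1.57e6 N/C.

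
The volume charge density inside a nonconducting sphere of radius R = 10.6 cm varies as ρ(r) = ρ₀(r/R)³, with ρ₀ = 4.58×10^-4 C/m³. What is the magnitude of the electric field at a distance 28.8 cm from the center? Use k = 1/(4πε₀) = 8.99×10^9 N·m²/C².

Symmetry ⇒ E = E(r) r̂. Gaussian sphere of radius r = 28.8 cm (r > R, all charge enclosed).
Q_enc = 4π ∫₀^R ρ₀(r'/R)^3 r'² dr' = 4πρ₀R³/6 = 1.142×10^-6 C.
Since E is radial and uniform over the Gaussian sphere, Φ = E·4πr² = Q_enc/ε₀.
E = k|Q_enc|/r² = (8.99×10^9)(1.142×10^-6)/(0.288)² = 1.24×10^5 N/C.

1.24×10^5 V/m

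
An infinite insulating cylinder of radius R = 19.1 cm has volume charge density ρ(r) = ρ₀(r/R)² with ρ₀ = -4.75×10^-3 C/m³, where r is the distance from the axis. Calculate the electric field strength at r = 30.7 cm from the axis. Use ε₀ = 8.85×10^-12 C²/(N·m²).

Take a coaxial cylindrical Gaussian surface of radius r = 30.7 cm and length L (r > R, full charge per length enclosed).
λ_enc = 2π ∫₀^R ρ₀(r'/R)^2 r' dr' = 2πρ₀R²/4 = -2.722×10^-4 C/m.
Applying ∮E·dA = Q_enc/ε₀ with the end caps contributing no flux:
E = |λ_enc|/(2πε₀r) = (2.722×10^-4)/(2π·8.85×10^-12·0.307) = 1.59×10^7 N/C.

1.59×10^7 N/C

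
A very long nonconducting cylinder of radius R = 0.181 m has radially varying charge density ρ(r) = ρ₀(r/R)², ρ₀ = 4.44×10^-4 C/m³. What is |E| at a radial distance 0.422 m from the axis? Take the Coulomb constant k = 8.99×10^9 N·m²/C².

Take a coaxial cylindrical Gaussian surface of radius r = 0.422 m and length L (r > R, full charge per length enclosed).
λ_enc = 2π ∫₀^R ρ₀(r'/R)^2 r' dr' = 2πρ₀R²/4 = 2.285×10^-5 C/m.
Applying ∮E·dA = Q_enc/ε₀ with the end caps contributing no flux:
E = 2k|λ_enc|/r = 2(8.99×10^9)(2.285×10^-5)/(0.422) = 9.74×10^5 N/C.

|E| ≈ 9.74×10^5 V/m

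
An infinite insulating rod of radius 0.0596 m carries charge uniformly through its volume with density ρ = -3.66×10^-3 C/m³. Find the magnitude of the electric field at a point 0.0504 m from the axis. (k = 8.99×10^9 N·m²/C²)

|E| ≈ 1.04×10^7 V/m

By cylindrical symmetry E is radial; use a coaxial Gaussian cylinder of radius 0.0504 m and length L (r < R).
Charge inside radius r per length L is ρ·πr²·L, so λ_enc = ρπr² = -2.921×10^-5 C/m.
Since E is radial and uniform over the curved surface, Φ = E·2πrL = Q_enc/ε₀ = λ_enc L/ε₀.
E = 2k|λ_enc|/r = 2(8.99×10^9)(2.921×10^-5)/(0.0504) = 1.04×10^7 N/C.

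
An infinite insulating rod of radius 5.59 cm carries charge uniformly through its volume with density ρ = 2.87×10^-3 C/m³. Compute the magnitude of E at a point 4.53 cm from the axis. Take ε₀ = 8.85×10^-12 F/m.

E ≈ 7.35×10^6 V/m

By cylindrical symmetry E is radial; use a coaxial Gaussian cylinder of radius 4.53 cm and length L (r < R).
Enclosed charge per unit length: λ_enc = ρ·πr² = (2.87×10^-3)π(0.0453)² = 1.85×10^-5 C/m.
Since E is radial and uniform over the curved surface, Φ = E·2πrL = Q_enc/ε₀ = λ_enc L/ε₀.
E = |λ_enc|/(2πε₀r) = (1.85e-5)/(2π·8.85×10^-12·0.0453) = 7.35e6 N/C.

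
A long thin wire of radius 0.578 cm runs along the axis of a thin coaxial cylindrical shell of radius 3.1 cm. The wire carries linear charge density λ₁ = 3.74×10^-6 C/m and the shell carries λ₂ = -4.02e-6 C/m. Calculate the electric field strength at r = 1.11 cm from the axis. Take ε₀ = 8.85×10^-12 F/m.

Take a coaxial cylindrical Gaussian surface of radius r = 1.11 cm and length L (between the conductors, 0.578 cm < r < 3.1 cm).
Only the inner wire is enclosed; the outer shell contributes nothing inside itself. λ_enc = λ₁ = 3.74×10^-6 C/m.
Gauss's law: E·2πrL = λ_enc L/ε₀.
E = |λ_enc|/(2πε₀r) = (3.74e-6)/(2π·8.85×10^-12·0.0111) = 6.06×10^6 N/C.

6.06×10^6 N/C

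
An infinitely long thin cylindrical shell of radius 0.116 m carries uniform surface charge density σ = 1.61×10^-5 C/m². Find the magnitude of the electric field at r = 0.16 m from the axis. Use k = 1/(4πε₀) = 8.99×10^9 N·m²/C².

By cylindrical symmetry E is radial; use a coaxial Gaussian cylinder of radius 0.16 m and length L (r > 0.116 m).
The whole shell is enclosed: λ_enc = σ·2πR = (1.61×10^-5)·2π·(0.116) = 1.173×10^-5 C/m.
Since E is radial and uniform over the curved surface, Φ = E·2πrL = Q_enc/ε₀ = λ_enc L/ε₀.
E = 2k|λ_enc|/r = 2(8.99×10^9)(1.173×10^-5)/(0.16) = 1.32×10^6 N/C.

|E| ≈ 1.32e6 V/m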